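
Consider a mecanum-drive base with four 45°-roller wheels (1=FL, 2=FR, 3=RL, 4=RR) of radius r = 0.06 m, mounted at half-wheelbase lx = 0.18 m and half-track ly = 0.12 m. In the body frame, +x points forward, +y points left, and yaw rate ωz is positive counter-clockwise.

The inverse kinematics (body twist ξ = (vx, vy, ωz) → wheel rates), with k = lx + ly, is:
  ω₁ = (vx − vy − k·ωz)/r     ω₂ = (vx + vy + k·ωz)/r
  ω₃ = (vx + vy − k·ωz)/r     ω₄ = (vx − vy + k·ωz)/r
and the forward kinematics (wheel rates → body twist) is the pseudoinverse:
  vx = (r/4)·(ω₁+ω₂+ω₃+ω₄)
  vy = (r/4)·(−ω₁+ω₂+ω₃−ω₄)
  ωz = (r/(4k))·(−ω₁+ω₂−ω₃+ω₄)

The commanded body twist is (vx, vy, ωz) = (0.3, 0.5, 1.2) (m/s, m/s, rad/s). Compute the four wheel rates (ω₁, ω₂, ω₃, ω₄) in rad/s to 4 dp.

k = lx + ly = 0.18 + 0.12 = 0.3000;  k·ωz = 0.3000·1.2 = 0.3600
ω₁ (FL) = (vx − vy − k·ωz)/r = -0.5600/0.06 = -9.3333
ω₂ (FR) = (vx + vy + k·ωz)/r = 1.1600/0.06 = 19.3333
ω₃ (RL) = (vx + vy − k·ωz)/r = 0.4400/0.06 = 7.3333
ω₄ (RR) = (vx − vy + k·ωz)/r = 0.1600/0.06 = 2.6667

(-9.3333, 19.3333, 7.3333, 2.6667)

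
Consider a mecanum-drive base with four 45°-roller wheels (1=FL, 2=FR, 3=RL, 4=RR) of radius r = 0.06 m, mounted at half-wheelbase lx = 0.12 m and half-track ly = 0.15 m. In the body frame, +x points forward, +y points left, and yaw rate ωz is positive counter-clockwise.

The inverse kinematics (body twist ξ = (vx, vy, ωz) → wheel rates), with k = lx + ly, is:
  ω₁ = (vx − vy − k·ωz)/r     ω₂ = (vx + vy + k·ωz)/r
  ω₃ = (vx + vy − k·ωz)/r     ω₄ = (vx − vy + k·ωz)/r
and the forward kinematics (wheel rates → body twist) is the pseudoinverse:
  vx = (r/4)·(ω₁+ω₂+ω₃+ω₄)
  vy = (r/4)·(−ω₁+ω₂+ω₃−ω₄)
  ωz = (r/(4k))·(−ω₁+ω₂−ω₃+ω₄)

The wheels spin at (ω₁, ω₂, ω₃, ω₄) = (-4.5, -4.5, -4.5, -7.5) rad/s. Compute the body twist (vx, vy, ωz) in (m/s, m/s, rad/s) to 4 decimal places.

(-0.3150, 0.0450, -0.1667)

k = lx + ly = 0.12 + 0.15 = 0.2700
ω₁+ω₂+ω₃+ω₄ = -21.0000  →  vx = (0.06/4)·-21.0000 = -0.3150
−ω₁+ω₂+ω₃−ω₄ = 3.0000  →  vy = (0.06/4)·3.0000 = 0.0450
−ω₁+ω₂−ω₃+ω₄ = -3.0000  →  ωz = (0.06/1.0800)·-3.0000 = -0.1667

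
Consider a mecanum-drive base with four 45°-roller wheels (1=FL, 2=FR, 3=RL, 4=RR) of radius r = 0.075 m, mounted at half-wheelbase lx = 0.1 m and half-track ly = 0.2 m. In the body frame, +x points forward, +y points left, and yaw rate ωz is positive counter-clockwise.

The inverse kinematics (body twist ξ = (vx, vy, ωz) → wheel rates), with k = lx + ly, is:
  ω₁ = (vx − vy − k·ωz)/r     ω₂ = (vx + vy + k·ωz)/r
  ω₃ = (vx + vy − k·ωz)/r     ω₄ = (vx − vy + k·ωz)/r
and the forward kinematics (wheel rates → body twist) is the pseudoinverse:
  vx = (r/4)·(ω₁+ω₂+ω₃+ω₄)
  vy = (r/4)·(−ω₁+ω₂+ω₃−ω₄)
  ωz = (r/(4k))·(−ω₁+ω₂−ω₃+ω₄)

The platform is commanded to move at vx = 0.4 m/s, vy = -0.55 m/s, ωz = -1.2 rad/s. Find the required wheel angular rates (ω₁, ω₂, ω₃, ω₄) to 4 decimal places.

k = lx + ly = 0.1 + 0.2 = 0.3000;  k·ωz = 0.3000·-1.2 = -0.3600
ω₁ (FL) = (vx − vy − k·ωz)/r = 1.3100/0.075 = 17.4667
ω₂ (FR) = (vx + vy + k·ωz)/r = -0.5100/0.075 = -6.8000
ω₃ (RL) = (vx + vy − k·ωz)/r = 0.2100/0.075 = 2.8000
ω₄ (RR) = (vx − vy + k·ωz)/r = 0.5900/0.075 = 7.8667

(17.4667, -6.8000, 2.8000, 7.8667)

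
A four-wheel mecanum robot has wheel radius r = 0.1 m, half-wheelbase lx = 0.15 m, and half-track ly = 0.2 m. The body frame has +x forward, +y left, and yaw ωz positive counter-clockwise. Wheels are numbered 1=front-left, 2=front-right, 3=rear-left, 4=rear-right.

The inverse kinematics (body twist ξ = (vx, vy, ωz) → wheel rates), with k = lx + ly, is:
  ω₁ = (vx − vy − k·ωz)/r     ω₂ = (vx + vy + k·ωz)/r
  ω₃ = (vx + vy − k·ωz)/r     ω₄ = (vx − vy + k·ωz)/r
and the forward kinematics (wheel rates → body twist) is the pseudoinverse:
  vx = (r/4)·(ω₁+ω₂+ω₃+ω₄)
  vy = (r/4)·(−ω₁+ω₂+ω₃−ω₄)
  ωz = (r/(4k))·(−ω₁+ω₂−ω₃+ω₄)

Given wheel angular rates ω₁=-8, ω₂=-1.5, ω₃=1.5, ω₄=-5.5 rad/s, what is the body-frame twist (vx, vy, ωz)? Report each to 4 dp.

k = lx + ly = 0.15 + 0.2 = 0.3500
ω₁+ω₂+ω₃+ω₄ = -13.5000  →  vx = (0.1/4)·-13.5000 = -0.3375
−ω₁+ω₂+ω₃−ω₄ = 13.5000  →  vy = (0.1/4)·13.5000 = 0.3375
−ω₁+ω₂−ω₃+ω₄ = -0.5000  →  ωz = (0.1/1.4000)·-0.5000 = -0.0357

(-0.3375, 0.3375, -0.0357)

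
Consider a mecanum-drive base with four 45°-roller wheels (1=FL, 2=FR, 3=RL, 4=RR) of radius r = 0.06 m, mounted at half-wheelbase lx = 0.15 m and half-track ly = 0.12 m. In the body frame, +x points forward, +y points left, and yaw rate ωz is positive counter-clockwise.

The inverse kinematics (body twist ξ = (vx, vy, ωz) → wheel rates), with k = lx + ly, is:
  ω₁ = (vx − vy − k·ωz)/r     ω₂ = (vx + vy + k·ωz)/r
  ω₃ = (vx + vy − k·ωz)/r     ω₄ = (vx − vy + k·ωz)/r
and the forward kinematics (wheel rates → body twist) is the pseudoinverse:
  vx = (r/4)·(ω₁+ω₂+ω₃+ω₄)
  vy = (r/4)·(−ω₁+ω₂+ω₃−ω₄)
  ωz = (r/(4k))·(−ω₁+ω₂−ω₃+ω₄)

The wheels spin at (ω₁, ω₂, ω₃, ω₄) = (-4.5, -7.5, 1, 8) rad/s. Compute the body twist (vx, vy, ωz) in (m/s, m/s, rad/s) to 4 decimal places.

k = lx + ly = 0.15 + 0.12 = 0.2700
ω₁+ω₂+ω₃+ω₄ = -3.0000  →  vx = (0.06/4)·-3.0000 = -0.0450
−ω₁+ω₂+ω₃−ω₄ = -10.0000  →  vy = (0.06/4)·-10.0000 = -0.1500
−ω₁+ω₂−ω₃+ω₄ = 4.0000  →  ωz = (0.06/1.0800)·4.0000 = 0.2222

(-0.0450, -0.1500, 0.2222)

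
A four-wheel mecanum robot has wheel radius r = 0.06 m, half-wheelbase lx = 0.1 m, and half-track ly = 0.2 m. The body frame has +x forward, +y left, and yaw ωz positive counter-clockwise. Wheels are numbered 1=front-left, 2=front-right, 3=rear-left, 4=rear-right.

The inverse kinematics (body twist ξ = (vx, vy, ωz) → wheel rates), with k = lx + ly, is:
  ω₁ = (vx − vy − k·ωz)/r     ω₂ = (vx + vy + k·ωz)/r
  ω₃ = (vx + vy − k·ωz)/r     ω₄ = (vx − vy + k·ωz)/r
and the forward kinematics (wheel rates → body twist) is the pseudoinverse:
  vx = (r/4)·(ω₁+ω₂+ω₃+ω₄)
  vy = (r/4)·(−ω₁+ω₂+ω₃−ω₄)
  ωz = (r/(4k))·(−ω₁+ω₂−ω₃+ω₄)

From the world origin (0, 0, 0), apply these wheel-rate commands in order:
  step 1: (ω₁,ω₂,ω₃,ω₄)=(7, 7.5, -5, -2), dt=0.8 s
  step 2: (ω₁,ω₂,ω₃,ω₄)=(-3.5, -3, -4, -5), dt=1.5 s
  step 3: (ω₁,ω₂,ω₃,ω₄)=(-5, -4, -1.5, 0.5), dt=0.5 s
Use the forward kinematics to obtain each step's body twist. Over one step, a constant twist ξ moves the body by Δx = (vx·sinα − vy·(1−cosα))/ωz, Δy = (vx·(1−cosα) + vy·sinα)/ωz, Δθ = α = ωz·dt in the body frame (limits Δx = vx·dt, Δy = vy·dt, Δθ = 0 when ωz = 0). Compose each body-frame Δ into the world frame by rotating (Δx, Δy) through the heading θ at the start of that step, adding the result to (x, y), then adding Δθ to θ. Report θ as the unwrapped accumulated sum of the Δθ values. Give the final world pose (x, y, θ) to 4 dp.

step 1: ξ=(vx,vy,ωz)=(0.1125, -0.0375, 0.1750), dt=0.8 → body Δ=(0.0918, -0.0236, 0.1400) → world pose (0.0918, -0.0236, 0.1400)
step 2: ξ=(vx,vy,ωz)=(-0.2325, 0.0225, -0.0250), dt=1.5 → body Δ=(-0.3480, 0.0403, -0.0375) → world pose (-0.2584, -0.0323, 0.1025)
step 3: ξ=(vx,vy,ωz)=(-0.1500, -0.0150, 0.1500), dt=0.5 → body Δ=(-0.0746, -0.0103, 0.0750) → world pose (-0.3317, -0.0502, 0.1775)

(-0.3317, -0.0502, 0.1775)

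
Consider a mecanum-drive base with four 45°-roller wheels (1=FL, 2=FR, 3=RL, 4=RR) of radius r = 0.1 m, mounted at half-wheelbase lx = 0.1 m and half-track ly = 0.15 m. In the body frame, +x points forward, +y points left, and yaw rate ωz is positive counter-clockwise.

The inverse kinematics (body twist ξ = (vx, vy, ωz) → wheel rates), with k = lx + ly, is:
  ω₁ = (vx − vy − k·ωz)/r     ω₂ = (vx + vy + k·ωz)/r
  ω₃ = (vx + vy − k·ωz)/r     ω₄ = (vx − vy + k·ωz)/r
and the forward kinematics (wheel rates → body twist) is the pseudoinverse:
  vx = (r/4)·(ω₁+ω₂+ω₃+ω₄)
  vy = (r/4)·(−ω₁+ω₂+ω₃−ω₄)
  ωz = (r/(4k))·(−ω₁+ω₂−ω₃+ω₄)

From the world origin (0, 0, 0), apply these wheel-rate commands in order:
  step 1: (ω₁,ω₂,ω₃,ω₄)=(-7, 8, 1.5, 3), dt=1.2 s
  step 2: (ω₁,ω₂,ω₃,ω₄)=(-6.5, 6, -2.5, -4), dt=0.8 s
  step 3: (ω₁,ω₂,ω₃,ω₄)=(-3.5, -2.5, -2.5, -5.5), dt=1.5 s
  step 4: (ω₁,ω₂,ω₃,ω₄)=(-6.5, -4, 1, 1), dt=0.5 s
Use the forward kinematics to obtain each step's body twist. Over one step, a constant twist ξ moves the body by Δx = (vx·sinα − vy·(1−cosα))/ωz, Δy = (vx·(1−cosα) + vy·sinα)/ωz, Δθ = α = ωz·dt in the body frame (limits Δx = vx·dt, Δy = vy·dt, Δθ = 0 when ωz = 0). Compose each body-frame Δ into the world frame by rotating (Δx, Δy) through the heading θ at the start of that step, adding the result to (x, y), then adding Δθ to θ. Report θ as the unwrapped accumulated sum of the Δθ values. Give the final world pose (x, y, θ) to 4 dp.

(0.2025, -0.4232, 2.6850)

step 1: ξ=(vx,vy,ωz)=(0.1375, 0.3375, 1.6500), dt=1.2 → body Δ=(-0.2095, 0.3041, 1.9800) → world pose (-0.2095, 0.3041, 1.9800)
step 2: ξ=(vx,vy,ωz)=(-0.1750, 0.3500, 1.1000), dt=0.8 → body Δ=(-0.2381, 0.1875, 0.8800) → world pose (-0.2868, 0.0111, 2.8600)
step 3: ξ=(vx,vy,ωz)=(-0.3500, 0.1000, -0.2000), dt=1.5 → body Δ=(-0.4948, 0.2259, -0.3000) → world pose (0.1258, -0.3434, 2.5600)
step 4: ξ=(vx,vy,ωz)=(-0.2125, 0.0625, 0.2500), dt=0.5 → body Δ=(-0.1079, 0.0245, 0.1250) → world pose (0.2025, -0.4232, 2.6850)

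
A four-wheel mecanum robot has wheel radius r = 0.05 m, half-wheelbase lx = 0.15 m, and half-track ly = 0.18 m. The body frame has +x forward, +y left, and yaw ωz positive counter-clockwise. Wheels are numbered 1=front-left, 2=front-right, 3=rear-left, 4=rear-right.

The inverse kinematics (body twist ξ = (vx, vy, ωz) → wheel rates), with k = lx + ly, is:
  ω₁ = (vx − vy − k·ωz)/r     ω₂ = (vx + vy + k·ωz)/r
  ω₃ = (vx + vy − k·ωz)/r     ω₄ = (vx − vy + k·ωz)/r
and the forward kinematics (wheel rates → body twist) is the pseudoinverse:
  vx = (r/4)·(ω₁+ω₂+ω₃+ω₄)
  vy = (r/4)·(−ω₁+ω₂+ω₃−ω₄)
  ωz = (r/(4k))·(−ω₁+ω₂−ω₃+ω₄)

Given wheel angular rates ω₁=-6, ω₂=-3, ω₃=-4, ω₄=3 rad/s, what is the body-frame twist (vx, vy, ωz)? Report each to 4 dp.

(-0.1250, -0.0500, 0.3788)

k = lx + ly = 0.15 + 0.18 = 0.3300
ω₁+ω₂+ω₃+ω₄ = -10.0000  →  vx = (0.05/4)·-10.0000 = -0.1250
−ω₁+ω₂+ω₃−ω₄ = -4.0000  →  vy = (0.05/4)·-4.0000 = -0.0500
−ω₁+ω₂−ω₃+ω₄ = 10.0000  →  ωz = (0.05/1.3200)·10.0000 = 0.3788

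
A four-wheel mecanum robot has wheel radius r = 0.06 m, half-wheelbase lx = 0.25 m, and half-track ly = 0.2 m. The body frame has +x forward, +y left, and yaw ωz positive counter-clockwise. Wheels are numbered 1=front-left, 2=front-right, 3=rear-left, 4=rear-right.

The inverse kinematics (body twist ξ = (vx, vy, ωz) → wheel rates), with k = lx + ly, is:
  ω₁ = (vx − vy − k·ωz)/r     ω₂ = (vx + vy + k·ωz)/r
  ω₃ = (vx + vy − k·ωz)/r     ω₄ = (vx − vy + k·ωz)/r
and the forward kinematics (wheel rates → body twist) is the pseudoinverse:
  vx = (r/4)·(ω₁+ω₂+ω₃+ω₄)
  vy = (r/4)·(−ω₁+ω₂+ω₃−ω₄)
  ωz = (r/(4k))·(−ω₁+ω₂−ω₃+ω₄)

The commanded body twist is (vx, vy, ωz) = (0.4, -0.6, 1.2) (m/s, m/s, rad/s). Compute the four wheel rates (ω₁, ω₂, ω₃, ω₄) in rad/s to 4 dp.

(7.6667, 5.6667, -12.3333, 25.6667)

k = lx + ly = 0.25 + 0.2 = 0.4500;  k·ωz = 0.4500·1.2 = 0.5400
ω₁ (FL) = (vx − vy − k·ωz)/r = 0.4600/0.06 = 7.6667
ω₂ (FR) = (vx + vy + k·ωz)/r = 0.3400/0.06 = 5.6667
ω₃ (RL) = (vx + vy − k·ωz)/r = -0.7400/0.06 = -12.3333
ω₄ (RR) = (vx − vy + k·ωz)/r = 1.5400/0.06 = 25.6667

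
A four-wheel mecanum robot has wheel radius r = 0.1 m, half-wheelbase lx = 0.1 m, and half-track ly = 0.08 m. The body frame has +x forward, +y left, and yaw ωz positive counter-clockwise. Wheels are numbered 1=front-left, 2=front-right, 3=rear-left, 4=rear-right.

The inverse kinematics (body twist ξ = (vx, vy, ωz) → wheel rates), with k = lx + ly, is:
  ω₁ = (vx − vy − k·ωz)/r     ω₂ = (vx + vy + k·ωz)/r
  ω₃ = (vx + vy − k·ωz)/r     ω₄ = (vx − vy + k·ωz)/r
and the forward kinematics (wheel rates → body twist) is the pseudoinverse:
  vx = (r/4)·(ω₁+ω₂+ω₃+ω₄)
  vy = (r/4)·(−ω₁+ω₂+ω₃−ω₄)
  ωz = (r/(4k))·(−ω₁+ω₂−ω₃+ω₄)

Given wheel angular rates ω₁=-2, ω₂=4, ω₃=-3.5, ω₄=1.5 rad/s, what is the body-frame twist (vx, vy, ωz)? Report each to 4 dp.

k = lx + ly = 0.1 + 0.08 = 0.1800
ω₁+ω₂+ω₃+ω₄ = 0.0000  →  vx = (0.1/4)·0.0000 = 0.0000
−ω₁+ω₂+ω₃−ω₄ = 1.0000  →  vy = (0.1/4)·1.0000 = 0.0250
−ω₁+ω₂−ω₃+ω₄ = 11.0000  →  ωz = (0.1/0.7200)·11.0000 = 1.5278

(0.0000, 0.0250, 1.5278)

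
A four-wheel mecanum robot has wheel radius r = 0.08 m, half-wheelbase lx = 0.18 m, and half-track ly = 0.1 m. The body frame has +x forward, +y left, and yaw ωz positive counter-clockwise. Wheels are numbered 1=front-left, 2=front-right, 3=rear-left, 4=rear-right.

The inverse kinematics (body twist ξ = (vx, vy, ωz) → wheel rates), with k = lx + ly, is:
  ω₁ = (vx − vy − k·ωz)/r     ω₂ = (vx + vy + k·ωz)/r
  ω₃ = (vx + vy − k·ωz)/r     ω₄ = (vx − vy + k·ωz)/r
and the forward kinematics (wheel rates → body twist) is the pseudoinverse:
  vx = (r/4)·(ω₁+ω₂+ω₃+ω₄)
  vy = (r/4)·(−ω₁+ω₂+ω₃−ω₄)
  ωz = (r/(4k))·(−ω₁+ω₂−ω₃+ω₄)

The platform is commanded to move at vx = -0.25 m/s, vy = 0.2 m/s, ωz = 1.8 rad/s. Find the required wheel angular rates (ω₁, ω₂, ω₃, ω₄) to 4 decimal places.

k = lx + ly = 0.18 + 0.1 = 0.2800;  k·ωz = 0.2800·1.8 = 0.5040
ω₁ (FL) = (vx − vy − k·ωz)/r = -0.9540/0.08 = -11.9250
ω₂ (FR) = (vx + vy + k·ωz)/r = 0.4540/0.08 = 5.6750
ω₃ (RL) = (vx + vy − k·ωz)/r = -0.5540/0.08 = -6.9250
ω₄ (RR) = (vx − vy + k·ωz)/r = 0.0540/0.08 = 0.6750

(-11.9250, 5.6750, -6.9250, 0.6750)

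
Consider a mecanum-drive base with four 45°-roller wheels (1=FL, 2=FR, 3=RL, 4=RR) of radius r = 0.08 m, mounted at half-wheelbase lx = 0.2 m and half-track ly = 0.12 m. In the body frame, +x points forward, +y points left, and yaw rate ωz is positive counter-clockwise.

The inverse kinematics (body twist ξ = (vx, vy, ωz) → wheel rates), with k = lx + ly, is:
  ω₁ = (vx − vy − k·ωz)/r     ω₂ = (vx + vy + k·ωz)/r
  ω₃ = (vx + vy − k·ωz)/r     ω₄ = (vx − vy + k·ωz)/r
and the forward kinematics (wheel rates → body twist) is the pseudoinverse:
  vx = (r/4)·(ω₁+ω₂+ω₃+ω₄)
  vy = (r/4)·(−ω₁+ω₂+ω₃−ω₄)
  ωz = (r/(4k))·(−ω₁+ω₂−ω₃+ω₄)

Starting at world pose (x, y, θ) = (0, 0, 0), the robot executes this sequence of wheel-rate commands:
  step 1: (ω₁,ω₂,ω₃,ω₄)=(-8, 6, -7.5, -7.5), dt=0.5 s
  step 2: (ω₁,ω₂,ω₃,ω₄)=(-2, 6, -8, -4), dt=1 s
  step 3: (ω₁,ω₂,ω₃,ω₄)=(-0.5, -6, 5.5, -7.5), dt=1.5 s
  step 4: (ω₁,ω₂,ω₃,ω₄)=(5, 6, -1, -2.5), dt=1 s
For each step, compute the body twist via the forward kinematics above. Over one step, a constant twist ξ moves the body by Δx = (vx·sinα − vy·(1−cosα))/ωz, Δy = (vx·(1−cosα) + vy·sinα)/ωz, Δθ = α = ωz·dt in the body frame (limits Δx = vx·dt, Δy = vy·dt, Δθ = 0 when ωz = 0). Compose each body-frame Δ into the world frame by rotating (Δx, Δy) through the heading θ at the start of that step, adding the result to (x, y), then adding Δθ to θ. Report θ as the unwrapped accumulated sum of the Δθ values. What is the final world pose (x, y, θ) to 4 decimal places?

step 1: ξ=(vx,vy,ωz)=(-0.3400, 0.2800, 0.8750), dt=0.5 → body Δ=(-0.1948, 0.0990, 0.4375) → world pose (-0.1948, 0.0990, 0.4375)
step 2: ξ=(vx,vy,ωz)=(-0.1600, 0.0800, 0.7500), dt=1.0 → body Δ=(-0.1740, 0.0155, 0.7500) → world pose (-0.3590, 0.0393, 1.1875)
step 3: ξ=(vx,vy,ωz)=(-0.1700, 0.1500, -1.1562), dt=1.5 → body Δ=(0.0058, 0.2990, -1.7344) → world pose (-0.6341, 0.1564, -0.5469)
step 4: ξ=(vx,vy,ωz)=(0.1500, 0.0500, -0.0312), dt=1.0 → body Δ=(0.1508, 0.0476, -0.0312) → world pose (-0.4805, 0.1187, -0.5781)

(-0.4805, 0.1187, -0.5781)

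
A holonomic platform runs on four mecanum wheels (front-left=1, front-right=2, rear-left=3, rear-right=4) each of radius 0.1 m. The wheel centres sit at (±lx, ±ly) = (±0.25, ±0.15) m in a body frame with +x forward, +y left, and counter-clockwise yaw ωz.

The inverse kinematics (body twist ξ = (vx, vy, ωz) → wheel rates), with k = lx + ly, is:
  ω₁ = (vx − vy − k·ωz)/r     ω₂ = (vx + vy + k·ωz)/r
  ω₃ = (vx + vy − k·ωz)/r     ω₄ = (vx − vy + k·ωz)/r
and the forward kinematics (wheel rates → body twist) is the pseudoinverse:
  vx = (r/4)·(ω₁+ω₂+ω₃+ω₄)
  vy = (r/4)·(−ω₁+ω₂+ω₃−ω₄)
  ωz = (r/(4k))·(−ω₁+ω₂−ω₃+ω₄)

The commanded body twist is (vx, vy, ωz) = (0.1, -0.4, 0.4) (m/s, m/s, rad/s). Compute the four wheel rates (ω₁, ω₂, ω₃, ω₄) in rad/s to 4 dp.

k = lx + ly = 0.25 + 0.15 = 0.4000;  k·ωz = 0.4000·0.4 = 0.1600
ω₁ (FL) = (vx − vy − k·ωz)/r = 0.3400/0.1 = 3.4000
ω₂ (FR) = (vx + vy + k·ωz)/r = -0.1400/0.1 = -1.4000
ω₃ (RL) = (vx + vy − k·ωz)/r = -0.4600/0.1 = -4.6000
ω₄ (RR) = (vx − vy + k·ωz)/r = 0.6600/0.1 = 6.6000

(3.4000, -1.4000, -4.6000, 6.6000)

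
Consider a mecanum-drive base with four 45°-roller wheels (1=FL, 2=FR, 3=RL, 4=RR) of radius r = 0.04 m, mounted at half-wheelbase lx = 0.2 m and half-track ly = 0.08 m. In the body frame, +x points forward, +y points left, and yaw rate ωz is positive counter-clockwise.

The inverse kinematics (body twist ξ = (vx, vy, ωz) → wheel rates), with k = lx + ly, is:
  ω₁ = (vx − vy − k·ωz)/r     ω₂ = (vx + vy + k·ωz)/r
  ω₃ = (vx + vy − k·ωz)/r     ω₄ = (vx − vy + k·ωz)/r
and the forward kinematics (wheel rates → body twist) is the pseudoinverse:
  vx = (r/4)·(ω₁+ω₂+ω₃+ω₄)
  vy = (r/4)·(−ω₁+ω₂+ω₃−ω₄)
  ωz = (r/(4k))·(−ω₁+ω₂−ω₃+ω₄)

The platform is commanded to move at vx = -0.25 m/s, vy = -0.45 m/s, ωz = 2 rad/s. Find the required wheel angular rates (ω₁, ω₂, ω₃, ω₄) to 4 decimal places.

(-9.0000, -3.5000, -31.5000, 19.0000)

k = lx + ly = 0.2 + 0.08 = 0.2800;  k·ωz = 0.2800·2 = 0.5600
ω₁ (FL) = (vx − vy − k·ωz)/r = -0.3600/0.04 = -9.0000
ω₂ (FR) = (vx + vy + k·ωz)/r = -0.1400/0.04 = -3.5000
ω₃ (RL) = (vx + vy − k·ωz)/r = -1.2600/0.04 = -31.5000
ω₄ (RR) = (vx − vy + k·ωz)/r = 0.7600/0.04 = 19.0000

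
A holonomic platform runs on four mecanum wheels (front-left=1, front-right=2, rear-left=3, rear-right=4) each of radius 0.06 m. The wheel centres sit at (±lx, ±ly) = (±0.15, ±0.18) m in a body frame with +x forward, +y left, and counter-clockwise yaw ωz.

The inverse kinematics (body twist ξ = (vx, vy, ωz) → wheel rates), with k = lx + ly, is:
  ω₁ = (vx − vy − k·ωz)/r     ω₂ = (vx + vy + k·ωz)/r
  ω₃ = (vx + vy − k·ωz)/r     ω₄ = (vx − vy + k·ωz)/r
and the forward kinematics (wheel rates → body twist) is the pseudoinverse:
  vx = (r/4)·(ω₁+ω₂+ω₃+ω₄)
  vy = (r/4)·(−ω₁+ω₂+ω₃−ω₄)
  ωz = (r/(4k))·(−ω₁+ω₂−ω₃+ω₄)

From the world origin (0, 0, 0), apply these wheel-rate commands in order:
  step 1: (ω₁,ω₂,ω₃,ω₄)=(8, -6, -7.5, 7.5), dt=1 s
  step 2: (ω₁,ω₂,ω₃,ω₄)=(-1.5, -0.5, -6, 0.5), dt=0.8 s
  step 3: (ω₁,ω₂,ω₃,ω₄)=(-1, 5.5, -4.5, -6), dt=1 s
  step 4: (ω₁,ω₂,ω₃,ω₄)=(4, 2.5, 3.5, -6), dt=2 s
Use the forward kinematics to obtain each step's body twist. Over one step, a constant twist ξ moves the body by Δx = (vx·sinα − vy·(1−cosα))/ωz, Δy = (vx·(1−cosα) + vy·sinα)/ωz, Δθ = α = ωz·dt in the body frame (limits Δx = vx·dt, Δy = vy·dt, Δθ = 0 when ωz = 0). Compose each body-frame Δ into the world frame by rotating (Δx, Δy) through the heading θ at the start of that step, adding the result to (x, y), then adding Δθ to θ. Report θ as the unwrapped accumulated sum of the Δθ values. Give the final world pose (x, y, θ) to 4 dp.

(-0.0637, -0.2088, -0.4545)

step 1: ξ=(vx,vy,ωz)=(0.0300, -0.4350, 0.0455), dt=1.0 → body Δ=(0.0399, -0.4342, 0.0455) → world pose (0.0399, -0.4342, 0.0455)
step 2: ξ=(vx,vy,ωz)=(-0.1125, -0.0825, 0.3409), dt=0.8 → body Δ=(-0.0799, -0.0774, 0.2727) → world pose (-0.0365, -0.5151, 0.3182)
step 3: ξ=(vx,vy,ωz)=(-0.0900, 0.1200, 0.2273), dt=1.0 → body Δ=(-0.1028, 0.1088, 0.2273) → world pose (-0.1681, -0.4439, 0.5455)
step 4: ξ=(vx,vy,ωz)=(0.0600, 0.1200, -0.5000), dt=2.0 → body Δ=(0.2113, 0.1468, -1.0000) → world pose (-0.0637, -0.2088, -0.4545)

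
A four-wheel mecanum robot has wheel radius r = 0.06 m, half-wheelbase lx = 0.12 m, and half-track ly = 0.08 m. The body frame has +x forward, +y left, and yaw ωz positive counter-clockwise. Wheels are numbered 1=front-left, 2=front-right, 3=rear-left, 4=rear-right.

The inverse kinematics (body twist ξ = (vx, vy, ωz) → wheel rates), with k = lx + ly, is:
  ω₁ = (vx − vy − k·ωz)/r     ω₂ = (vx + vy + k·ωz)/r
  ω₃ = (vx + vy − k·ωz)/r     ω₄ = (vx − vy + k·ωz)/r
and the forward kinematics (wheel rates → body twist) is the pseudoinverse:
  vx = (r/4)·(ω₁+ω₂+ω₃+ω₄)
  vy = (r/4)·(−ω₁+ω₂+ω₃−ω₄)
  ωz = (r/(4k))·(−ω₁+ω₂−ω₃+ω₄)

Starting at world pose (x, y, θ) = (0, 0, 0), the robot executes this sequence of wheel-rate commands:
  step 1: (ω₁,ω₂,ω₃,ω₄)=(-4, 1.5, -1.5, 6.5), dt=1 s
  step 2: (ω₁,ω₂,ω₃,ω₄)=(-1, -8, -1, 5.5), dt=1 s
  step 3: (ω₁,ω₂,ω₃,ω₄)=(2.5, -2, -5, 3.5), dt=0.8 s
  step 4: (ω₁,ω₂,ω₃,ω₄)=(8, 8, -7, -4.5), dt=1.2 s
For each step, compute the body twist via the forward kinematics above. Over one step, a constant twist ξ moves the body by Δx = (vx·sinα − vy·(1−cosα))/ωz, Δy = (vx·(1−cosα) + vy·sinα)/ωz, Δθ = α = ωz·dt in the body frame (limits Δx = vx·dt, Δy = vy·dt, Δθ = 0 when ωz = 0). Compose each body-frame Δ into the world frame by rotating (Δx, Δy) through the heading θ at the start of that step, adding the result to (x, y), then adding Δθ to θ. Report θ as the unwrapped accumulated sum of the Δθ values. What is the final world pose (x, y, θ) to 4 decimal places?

(0.3776, -0.1953, 1.4400)

step 1: ξ=(vx,vy,ωz)=(0.0375, -0.0375, 1.0125), dt=1.0 → body Δ=(0.0488, -0.0140, 1.0125) → world pose (0.0488, -0.0140, 1.0125)
step 2: ξ=(vx,vy,ωz)=(-0.0675, -0.2025, -0.0375), dt=1.0 → body Δ=(-0.0713, -0.2012, -0.0375) → world pose (0.1817, -0.1810, 0.9750)
step 3: ξ=(vx,vy,ωz)=(-0.0150, -0.1950, 0.3000), dt=0.8 → body Δ=(0.0067, -0.1559, 0.2400) → world pose (0.3146, -0.2630, 1.2150)
step 4: ξ=(vx,vy,ωz)=(0.0675, -0.0375, 0.1875), dt=1.2 → body Δ=(0.0854, -0.0355, 0.2250) → world pose (0.3776, -0.1953, 1.4400)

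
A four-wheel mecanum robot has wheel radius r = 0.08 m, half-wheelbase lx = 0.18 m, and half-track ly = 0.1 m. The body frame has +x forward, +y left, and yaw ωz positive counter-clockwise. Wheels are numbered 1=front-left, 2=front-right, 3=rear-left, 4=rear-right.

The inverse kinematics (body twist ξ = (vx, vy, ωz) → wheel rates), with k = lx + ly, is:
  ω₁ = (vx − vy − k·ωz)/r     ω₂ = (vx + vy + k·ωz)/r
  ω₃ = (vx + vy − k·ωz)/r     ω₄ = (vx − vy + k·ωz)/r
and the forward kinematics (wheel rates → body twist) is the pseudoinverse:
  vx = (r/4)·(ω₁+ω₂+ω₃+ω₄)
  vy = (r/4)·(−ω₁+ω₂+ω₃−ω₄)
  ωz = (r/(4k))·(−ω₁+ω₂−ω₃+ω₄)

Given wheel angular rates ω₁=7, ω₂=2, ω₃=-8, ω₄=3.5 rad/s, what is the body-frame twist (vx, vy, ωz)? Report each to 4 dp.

k = lx + ly = 0.18 + 0.1 = 0.2800
ω₁+ω₂+ω₃+ω₄ = 4.5000  →  vx = (0.08/4)·4.5000 = 0.0900
−ω₁+ω₂+ω₃−ω₄ = -16.5000  →  vy = (0.08/4)·-16.5000 = -0.3300
−ω₁+ω₂−ω₃+ω₄ = 6.5000  →  ωz = (0.08/1.1200)·6.5000 = 0.4643

(0.0900, -0.3300, 0.4643)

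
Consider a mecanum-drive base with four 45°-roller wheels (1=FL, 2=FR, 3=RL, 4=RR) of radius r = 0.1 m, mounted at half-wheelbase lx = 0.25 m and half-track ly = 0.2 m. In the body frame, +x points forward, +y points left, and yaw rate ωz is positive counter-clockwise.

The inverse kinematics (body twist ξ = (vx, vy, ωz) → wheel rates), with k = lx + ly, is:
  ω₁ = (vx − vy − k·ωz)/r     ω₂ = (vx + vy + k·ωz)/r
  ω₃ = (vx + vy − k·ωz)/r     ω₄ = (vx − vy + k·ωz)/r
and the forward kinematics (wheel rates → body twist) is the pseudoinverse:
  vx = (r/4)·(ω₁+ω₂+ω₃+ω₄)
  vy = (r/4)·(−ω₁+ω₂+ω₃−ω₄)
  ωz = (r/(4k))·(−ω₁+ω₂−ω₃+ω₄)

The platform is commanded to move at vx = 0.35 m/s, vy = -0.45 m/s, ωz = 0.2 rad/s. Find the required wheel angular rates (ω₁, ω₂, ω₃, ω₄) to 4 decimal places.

(7.1000, -0.1000, -1.9000, 8.9000)

k = lx + ly = 0.25 + 0.2 = 0.4500;  k·ωz = 0.4500·0.2 = 0.0900
ω₁ (FL) = (vx − vy − k·ωz)/r = 0.7100/0.1 = 7.1000
ω₂ (FR) = (vx + vy + k·ωz)/r = -0.0100/0.1 = -0.1000
ω₃ (RL) = (vx + vy − k·ωz)/r = -0.1900/0.1 = -1.9000
ω₄ (RR) = (vx − vy + k·ωz)/r = 0.8900/0.1 = 8.9000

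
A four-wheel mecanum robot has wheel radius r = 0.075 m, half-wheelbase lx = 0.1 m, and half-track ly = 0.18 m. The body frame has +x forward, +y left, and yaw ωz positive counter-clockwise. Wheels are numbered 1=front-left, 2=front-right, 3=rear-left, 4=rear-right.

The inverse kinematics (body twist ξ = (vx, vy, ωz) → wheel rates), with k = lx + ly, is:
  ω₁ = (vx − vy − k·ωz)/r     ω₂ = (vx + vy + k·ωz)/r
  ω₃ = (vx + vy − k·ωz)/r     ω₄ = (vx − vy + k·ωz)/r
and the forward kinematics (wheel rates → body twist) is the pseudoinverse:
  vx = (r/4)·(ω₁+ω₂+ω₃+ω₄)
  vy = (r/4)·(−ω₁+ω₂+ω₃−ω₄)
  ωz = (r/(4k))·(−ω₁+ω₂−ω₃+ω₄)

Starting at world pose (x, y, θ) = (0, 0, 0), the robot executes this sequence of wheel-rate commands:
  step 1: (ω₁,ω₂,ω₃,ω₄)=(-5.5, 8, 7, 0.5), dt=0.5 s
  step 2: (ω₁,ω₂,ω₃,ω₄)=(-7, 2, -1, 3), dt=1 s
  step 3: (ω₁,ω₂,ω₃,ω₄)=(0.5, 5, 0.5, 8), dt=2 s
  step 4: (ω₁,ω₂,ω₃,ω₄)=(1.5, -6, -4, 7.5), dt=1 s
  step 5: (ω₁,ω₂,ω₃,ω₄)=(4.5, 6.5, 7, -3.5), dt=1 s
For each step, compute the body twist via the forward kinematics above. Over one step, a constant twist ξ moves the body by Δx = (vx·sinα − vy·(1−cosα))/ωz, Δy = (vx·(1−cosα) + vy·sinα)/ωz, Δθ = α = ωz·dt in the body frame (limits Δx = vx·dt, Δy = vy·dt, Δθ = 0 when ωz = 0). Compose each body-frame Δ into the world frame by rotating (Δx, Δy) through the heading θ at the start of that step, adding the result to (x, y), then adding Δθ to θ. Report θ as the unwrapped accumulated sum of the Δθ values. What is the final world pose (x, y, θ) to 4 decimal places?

(-0.3092, 0.9528, 2.4107)

step 1: ξ=(vx,vy,ωz)=(0.1875, 0.3750, 0.4687), dt=0.5 → body Δ=(0.0710, 0.1967, 0.2344) → world pose (0.0710, 0.1967, 0.2344)
step 2: ξ=(vx,vy,ωz)=(-0.0563, 0.0938, 0.8705), dt=1.0 → body Δ=(-0.0877, 0.0594, 0.8705) → world pose (-0.0281, 0.2341, 1.1049)
step 3: ξ=(vx,vy,ωz)=(0.2625, -0.0562, 0.8036), dt=2.0 → body Δ=(0.3990, 0.2686, 1.6071) → world pose (-0.0888, 0.7112, 2.7121)
step 4: ξ=(vx,vy,ωz)=(-0.0187, -0.3562, 0.2679), dt=1.0 → body Δ=(0.0289, -0.3545, 0.2679) → world pose (0.0326, 1.0456, 2.9799)
step 5: ξ=(vx,vy,ωz)=(0.2719, 0.2344, -0.5692), dt=1.0 → body Δ=(0.3224, 0.1466, -0.5692) → world pose (-0.3092, 0.9528, 2.4107)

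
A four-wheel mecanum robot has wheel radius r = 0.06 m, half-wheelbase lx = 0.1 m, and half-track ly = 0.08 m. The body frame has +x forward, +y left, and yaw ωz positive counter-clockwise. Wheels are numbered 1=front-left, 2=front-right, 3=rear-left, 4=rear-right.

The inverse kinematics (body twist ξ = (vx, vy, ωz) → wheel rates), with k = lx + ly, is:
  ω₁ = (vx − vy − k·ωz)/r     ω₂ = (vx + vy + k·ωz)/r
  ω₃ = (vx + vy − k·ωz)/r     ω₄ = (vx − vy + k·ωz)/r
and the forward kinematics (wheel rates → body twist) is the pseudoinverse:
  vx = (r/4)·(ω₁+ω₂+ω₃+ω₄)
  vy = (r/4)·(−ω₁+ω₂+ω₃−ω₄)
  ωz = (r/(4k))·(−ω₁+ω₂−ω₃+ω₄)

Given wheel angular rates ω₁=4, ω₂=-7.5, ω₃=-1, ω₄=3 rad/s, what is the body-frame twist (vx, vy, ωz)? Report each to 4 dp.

(-0.0225, -0.2325, -0.6250)

k = lx + ly = 0.1 + 0.08 = 0.1800
ω₁+ω₂+ω₃+ω₄ = -1.5000  →  vx = (0.06/4)·-1.5000 = -0.0225
−ω₁+ω₂+ω₃−ω₄ = -15.5000  →  vy = (0.06/4)·-15.5000 = -0.2325
−ω₁+ω₂−ω₃+ω₄ = -7.5000  →  ωz = (0.06/0.7200)·-7.5000 = -0.6250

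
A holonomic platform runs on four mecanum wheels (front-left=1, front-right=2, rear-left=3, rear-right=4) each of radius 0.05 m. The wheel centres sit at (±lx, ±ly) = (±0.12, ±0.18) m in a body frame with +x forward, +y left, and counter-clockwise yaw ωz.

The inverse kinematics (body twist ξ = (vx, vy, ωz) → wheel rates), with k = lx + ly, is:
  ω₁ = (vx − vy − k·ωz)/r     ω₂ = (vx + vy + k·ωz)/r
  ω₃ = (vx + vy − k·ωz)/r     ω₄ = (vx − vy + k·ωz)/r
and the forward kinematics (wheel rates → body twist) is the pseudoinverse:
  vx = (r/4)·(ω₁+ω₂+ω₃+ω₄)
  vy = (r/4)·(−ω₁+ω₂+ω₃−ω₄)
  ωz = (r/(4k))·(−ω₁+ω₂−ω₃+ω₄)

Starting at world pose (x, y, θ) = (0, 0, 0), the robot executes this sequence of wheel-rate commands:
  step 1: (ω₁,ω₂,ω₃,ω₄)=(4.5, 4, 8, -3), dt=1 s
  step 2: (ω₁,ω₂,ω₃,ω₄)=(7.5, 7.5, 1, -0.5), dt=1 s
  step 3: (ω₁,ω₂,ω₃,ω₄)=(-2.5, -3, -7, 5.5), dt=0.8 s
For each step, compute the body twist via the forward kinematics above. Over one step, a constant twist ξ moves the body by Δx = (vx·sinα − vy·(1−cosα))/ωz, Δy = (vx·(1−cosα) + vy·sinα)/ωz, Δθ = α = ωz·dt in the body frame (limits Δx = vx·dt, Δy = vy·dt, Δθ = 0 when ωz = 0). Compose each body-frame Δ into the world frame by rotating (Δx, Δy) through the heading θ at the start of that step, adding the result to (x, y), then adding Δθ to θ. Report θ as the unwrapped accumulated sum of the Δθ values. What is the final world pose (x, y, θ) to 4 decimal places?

step 1: ξ=(vx,vy,ωz)=(0.1688, 0.1313, -0.4792), dt=1.0 → body Δ=(0.1932, 0.0866, -0.4792) → world pose (0.1932, 0.0866, -0.4792)
step 2: ξ=(vx,vy,ωz)=(0.1938, 0.0188, -0.0625), dt=1.0 → body Δ=(0.1942, 0.0127, -0.0625) → world pose (0.3714, 0.0083, -0.5417)
step 3: ξ=(vx,vy,ωz)=(-0.0875, -0.1625, 0.5000), dt=0.8 → body Δ=(-0.0425, -0.1404, 0.4000) → world pose (0.2626, -0.0900, -0.1417)

(0.2626, -0.0900, -0.1417)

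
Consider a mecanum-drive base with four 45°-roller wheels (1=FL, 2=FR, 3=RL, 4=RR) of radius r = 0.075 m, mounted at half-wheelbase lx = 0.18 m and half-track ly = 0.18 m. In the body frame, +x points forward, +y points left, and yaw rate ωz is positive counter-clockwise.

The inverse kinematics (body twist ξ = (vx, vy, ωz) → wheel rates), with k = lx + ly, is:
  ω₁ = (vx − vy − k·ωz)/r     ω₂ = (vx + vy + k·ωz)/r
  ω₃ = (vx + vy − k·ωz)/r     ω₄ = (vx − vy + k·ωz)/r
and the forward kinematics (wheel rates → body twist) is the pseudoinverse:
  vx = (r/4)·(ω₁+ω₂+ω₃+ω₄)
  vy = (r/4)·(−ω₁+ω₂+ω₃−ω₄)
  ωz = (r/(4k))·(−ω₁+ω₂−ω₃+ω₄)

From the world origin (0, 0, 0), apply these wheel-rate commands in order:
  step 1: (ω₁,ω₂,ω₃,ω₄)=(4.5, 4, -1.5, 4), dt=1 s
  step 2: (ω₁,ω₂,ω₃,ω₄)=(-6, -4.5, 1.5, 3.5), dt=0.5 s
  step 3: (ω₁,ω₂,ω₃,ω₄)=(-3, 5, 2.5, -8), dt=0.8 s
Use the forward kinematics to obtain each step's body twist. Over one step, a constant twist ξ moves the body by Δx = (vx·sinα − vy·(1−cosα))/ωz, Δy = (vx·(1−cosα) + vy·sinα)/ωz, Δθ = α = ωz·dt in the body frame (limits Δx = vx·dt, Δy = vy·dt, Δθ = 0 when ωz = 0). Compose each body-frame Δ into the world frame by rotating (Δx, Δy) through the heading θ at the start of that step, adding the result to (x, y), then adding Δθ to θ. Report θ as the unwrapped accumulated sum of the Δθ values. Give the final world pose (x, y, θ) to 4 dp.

(0.0388, 0.1450, 0.2474)

step 1: ξ=(vx,vy,ωz)=(0.2062, -0.1125, 0.2604), dt=1.0 → body Δ=(0.2185, -0.0845, 0.2604) → world pose (0.2185, -0.0845, 0.2604)
step 2: ξ=(vx,vy,ωz)=(-0.1031, -0.0094, 0.1823), dt=0.5 → body Δ=(-0.0513, -0.0070, 0.0911) → world pose (0.1708, -0.1045, 0.3516)
step 3: ξ=(vx,vy,ωz)=(-0.0656, 0.3469, -0.1302), dt=0.8 → body Δ=(-0.0380, 0.2797, -0.1042) → world pose (0.0388, 0.1450, 0.2474)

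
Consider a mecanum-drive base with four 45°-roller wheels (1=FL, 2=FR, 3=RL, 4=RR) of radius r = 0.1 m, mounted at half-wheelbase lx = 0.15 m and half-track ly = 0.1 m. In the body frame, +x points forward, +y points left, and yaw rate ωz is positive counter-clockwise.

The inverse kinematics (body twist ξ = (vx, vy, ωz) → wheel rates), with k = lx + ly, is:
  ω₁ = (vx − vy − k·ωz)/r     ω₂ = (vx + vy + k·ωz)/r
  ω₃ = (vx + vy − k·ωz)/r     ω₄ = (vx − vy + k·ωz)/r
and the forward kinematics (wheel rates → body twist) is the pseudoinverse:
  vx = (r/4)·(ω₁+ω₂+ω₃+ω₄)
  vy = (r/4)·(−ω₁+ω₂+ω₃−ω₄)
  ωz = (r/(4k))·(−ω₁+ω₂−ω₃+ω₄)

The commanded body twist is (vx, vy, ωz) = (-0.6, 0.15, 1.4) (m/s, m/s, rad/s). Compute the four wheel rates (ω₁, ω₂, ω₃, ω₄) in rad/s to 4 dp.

k = lx + ly = 0.15 + 0.1 = 0.2500;  k·ωz = 0.2500·1.4 = 0.3500
ω₁ (FL) = (vx − vy − k·ωz)/r = -1.1000/0.1 = -11.0000
ω₂ (FR) = (vx + vy + k·ωz)/r = -0.1000/0.1 = -1.0000
ω₃ (RL) = (vx + vy − k·ωz)/r = -0.8000/0.1 = -8.0000
ω₄ (RR) = (vx − vy + k·ωz)/r = -0.4000/0.1 = -4.0000

(-11.0000, -1.0000, -8.0000, -4.0000)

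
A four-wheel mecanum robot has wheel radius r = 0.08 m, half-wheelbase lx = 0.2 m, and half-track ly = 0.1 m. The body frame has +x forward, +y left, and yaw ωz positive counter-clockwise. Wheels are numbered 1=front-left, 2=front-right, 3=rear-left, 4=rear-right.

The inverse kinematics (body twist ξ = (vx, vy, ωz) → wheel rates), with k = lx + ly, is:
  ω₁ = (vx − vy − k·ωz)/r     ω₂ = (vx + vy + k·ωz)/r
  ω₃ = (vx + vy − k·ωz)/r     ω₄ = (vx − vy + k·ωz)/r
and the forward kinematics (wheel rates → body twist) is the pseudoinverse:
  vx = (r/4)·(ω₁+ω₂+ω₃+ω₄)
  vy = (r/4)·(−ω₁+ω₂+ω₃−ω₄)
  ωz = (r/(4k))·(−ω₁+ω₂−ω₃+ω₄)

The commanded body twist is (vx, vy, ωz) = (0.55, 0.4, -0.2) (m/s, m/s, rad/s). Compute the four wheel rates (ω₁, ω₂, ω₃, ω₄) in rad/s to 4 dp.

k = lx + ly = 0.2 + 0.1 = 0.3000;  k·ωz = 0.3000·-0.2 = -0.0600
ω₁ (FL) = (vx − vy − k·ωz)/r = 0.2100/0.08 = 2.6250
ω₂ (FR) = (vx + vy + k·ωz)/r = 0.8900/0.08 = 11.1250
ω₃ (RL) = (vx + vy − k·ωz)/r = 1.0100/0.08 = 12.6250
ω₄ (RR) = (vx − vy + k·ωz)/r = 0.0900/0.08 = 1.1250

(2.6250, 11.1250, 12.6250, 1.1250)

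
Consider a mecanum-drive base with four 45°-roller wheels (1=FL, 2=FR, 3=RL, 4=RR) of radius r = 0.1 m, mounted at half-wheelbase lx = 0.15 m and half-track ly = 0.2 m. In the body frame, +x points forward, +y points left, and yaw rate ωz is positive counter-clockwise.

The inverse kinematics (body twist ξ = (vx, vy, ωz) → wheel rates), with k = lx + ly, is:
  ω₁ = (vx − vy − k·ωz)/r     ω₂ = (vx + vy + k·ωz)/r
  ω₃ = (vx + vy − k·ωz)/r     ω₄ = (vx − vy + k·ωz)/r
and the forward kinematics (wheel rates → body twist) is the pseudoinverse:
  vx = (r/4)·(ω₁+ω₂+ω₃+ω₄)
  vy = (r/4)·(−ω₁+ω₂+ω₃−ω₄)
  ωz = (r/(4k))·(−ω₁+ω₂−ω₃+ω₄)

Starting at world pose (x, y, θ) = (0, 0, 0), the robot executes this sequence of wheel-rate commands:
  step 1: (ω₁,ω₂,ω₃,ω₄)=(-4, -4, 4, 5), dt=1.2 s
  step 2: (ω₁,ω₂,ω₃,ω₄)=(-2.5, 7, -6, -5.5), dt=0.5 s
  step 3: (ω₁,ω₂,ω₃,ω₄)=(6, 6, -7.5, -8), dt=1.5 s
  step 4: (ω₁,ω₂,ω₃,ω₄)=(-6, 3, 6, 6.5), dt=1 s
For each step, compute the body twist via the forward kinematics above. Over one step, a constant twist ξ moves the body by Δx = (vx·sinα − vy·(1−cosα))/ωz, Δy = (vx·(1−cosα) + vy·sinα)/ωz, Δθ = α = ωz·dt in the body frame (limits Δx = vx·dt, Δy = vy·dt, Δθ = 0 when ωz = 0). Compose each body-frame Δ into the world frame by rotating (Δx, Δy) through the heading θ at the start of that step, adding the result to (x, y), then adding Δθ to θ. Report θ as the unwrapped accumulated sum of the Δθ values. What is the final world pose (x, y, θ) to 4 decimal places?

(-0.1746, 0.3314, 1.0679)

step 1: ξ=(vx,vy,ωz)=(0.0250, -0.0250, 0.0714), dt=1.2 → body Δ=(0.0312, -0.0287, 0.0857) → world pose (0.0312, -0.0287, 0.0857)
step 2: ξ=(vx,vy,ωz)=(-0.1750, 0.2250, 0.7143), dt=0.5 → body Δ=(-0.1055, 0.0947, 0.3571) → world pose (-0.0820, 0.0566, 0.4429)
step 3: ξ=(vx,vy,ωz)=(-0.0875, 0.0125, -0.0357), dt=1.5 → body Δ=(-0.1307, 0.0223, -0.0536) → world pose (-0.2096, 0.0207, 0.3893)
step 4: ξ=(vx,vy,ωz)=(0.2375, 0.2125, 0.6786), dt=1.0 → body Δ=(0.1503, 0.2741, 0.6786) → world pose (-0.1746, 0.3314, 1.0679)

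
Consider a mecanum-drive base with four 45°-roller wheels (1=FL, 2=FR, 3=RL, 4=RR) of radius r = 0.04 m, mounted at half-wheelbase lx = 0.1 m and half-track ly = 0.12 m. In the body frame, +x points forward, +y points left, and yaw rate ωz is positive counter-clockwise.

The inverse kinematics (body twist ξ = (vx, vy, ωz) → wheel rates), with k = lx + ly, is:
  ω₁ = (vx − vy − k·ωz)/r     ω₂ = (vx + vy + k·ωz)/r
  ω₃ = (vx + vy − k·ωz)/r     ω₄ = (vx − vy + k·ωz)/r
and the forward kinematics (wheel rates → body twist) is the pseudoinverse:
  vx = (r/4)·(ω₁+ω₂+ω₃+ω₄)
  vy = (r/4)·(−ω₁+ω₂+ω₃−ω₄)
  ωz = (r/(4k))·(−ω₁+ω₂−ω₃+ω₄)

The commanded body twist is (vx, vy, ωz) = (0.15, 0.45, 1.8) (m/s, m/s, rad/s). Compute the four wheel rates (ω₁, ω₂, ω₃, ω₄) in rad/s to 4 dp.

(-17.4000, 24.9000, 5.1000, 2.4000)

k = lx + ly = 0.1 + 0.12 = 0.2200;  k·ωz = 0.2200·1.8 = 0.3960
ω₁ (FL) = (vx − vy − k·ωz)/r = -0.6960/0.04 = -17.4000
ω₂ (FR) = (vx + vy + k·ωz)/r = 0.9960/0.04 = 24.9000
ω₃ (RL) = (vx + vy − k·ωz)/r = 0.2040/0.04 = 5.1000
ω₄ (RR) = (vx − vy + k·ωz)/r = 0.0960/0.04 = 2.4000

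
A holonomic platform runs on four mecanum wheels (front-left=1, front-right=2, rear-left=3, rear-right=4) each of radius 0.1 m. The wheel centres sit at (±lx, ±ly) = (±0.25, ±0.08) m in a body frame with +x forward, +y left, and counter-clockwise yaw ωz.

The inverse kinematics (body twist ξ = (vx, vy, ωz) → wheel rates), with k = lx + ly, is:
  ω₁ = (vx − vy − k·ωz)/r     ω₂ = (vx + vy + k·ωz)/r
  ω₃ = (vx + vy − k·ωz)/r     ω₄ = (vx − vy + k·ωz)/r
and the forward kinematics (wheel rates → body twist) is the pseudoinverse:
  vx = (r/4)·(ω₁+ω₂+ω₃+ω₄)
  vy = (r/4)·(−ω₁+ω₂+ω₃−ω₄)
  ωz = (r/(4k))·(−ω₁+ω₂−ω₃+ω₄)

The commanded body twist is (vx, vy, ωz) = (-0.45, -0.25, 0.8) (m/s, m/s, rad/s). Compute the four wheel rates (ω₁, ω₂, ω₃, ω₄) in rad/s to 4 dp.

k = lx + ly = 0.25 + 0.08 = 0.3300;  k·ωz = 0.3300·0.8 = 0.2640
ω₁ (FL) = (vx − vy − k·ωz)/r = -0.4640/0.1 = -4.6400
ω₂ (FR) = (vx + vy + k·ωz)/r = -0.4360/0.1 = -4.3600
ω₃ (RL) = (vx + vy − k·ωz)/r = -0.9640/0.1 = -9.6400
ω₄ (RR) = (vx − vy + k·ωz)/r = 0.0640/0.1 = 0.6400

(-4.6400, -4.3600, -9.6400, 0.6400)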